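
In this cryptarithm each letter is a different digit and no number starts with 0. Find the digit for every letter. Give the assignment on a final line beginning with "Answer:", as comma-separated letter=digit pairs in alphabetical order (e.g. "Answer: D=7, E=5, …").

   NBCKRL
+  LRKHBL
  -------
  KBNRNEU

Step 1. [K] adding two 6-digit numbers gives at most 6+1 digits, and here it does — K is that final carry and must be 1, so K=1.
Step 2. [col 1: L + L ≡ U (mod 10)] column 1 (L + L ≡ U (mod 10), carry-in 0) doesn't pin L yet; pick L=6 and continue, so L=6.
Step 3. [col 1: L + L ≡ U (mod 10)] column 1 reads L+L+carry(0)=U with L=6; with digits 1,6 already taken and all letters distinct, the only value for U is 2 ⇒ U=2.
Step 4. [col 2: R + B ≡ E (mod 10)] several values work for E in column 2 (R + B ≡ E (mod 10), carry-in 1); try E=0. So E=0.
Step 5. [col 2: R + B ≡ E (mod 10)] R=4 is one option consistent with column 2 (R + B ≡ E (mod 10), carry-in 1) — take it, so R=4.
Step 6. [col 2: R + B ≡ E (mod 10)] column 2: given R=4, E=0, carry-in 1, and digits 0,1,2,4,6 already taken and all letters distinct, R+B≡E (mod 10) forces B=5. So B=5.
Step 7. [col 3: K + H ≡ N (mod 10)] from column 3 (K=1, carry-in 1, digits 0,1,2,4,5,6 already taken and all letters distinct): H must equal 7, so H=7.
Step 8. [col 3: K + H ≡ N (mod 10)] column 3 reads K+H+carry(1)=N with K=1, H=7; with digits 0,1,2,4,5,6,7 already taken and all letters distinct, the only value for N is 9, so N=9.
Step 9. [col 4: C + K ≡ R (mod 10)] from column 4 (K=1, R=4, carry-in 0, digits 0,1,2,4,5,6,7,9 already taken and all letters distinct): C must equal 3 ⇒ C=3.

Answer: B=5, C=3, E=0, H=7, K=1, L=6, N=9, R=4, U=2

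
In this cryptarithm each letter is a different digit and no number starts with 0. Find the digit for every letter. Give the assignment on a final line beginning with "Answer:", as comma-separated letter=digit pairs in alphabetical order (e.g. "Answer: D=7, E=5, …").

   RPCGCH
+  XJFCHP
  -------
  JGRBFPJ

Step 1. [col 1: H + P ≡ J (mod 10)] H=3 is one option consistent with column 1 (H + P ≡ J (mod 10), carry-in 0) — take it. So H=3.
Step 2. [col 1: H + P ≡ J (mod 10)] J=1 is one option consistent with column 1 (H + P ≡ J (mod 10), carry-in 0) — take it, so J=1.
Step 3. [col 1: H + P ≡ J (mod 10)] column 1 reads H+P+carry(0)=J with H=3, J=1; with digits 1,3 already taken and all letters distinct, the only value for P is 8. So P=8.
Step 4. [col 2: C + H ≡ P (mod 10)] column 2 reads C+H+carry(1)=P with H=3, P=8; with digits 1,3,8 already taken and all letters distinct, the only value for C is 4, so C=4.
Step 5. [col 3: G + C ≡ F (mod 10)] several values work for G in column 3 (G + C ≡ F (mod 10), carry-in 0); try G=6 ⇒ G=6.
Step 6. [col 3: G + C ≡ F (mod 10)] from column 3 (G=6, C=4, carry-in 0, digits 1,3,4,6,8 already taken and all letters distinct): F must equal 0 ⇒ F=0.
Step 7. [col 4: C + F ≡ B (mod 10)] from column 4 (C=4, F=0, carry-in 1, digits 0,1,3,4,6,8 already taken and all letters distinct): B must equal 5. So B=5.
Step 8. [col 5: P + J ≡ R (mod 10)] column 5 reads P+J+carry(0)=R with P=8, J=1; with digits 0,1,3,4,5,6,8 already taken and all letters distinct, the only value for R is 9, so R=9.
Step 9. [col 6: R + X ≡ G (mod 10)] column 6 reads R+X+carry(0)=G with R=9, G=6; with digits 0,1,3,4,5,6,8,9 already taken and all letters distinct, the only value for X is 7. So X=7.

Answer: B=5, C=4, F=0, G=6, H=3, J=1, P=8, R=9, X=7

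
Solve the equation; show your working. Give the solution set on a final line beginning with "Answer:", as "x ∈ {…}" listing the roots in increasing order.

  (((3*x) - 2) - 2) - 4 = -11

Step 1. [(((3*x) - 2) - 2) - 4 = -11] 4 comes off first (add 4) ⇒ sub: ((3*x) - 2) - 2 = -7.
Step 2. [((3*x) - 2) - 2 = -7] add 2: x sits inside (… - 2) ⇒ sub: (3*x) - 2 = -5.
Step 3. [(3*x) - 2 = -5] add 2: x sits inside (… - 2). So sub: 3*x = -3.
Step 4. [3*x = -3] 3·(inner) — divide through by 3 ⇒ div: x = -1.

Answer: x ∈ {-1}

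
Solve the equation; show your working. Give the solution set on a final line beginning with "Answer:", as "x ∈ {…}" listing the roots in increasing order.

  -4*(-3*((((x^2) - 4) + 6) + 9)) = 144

Step 1. [-4*(-3*((((x^2) - 4) + 6) + 9)) = 144] -4 out front; divide by -4. So div: -3*((((x^2) - 4) + 6) + 9) = -36.
Step 2. [-3*((((x^2) - 4) + 6) + 9) = -36] LHS = -3·(…); ÷-3 both sides. So div: (((x^2) - 4) + 6) + 9 = 12.
Step 3. [(((x^2) - 4) + 6) + 9 = 12] peel the +9: subtract 9 from each side ⇒ sub: ((x^2) - 4) + 6 = 3.
Step 4. [((x^2) - 4) + 6 = 3] +6 is outermost — subtract 6 both sides ⇒ sub: (x^2) - 4 = -3.
Step 5. [(x^2) - 4 = -3] 4 comes off first (add 4) ⇒ sub: x^2 = 1.
Step 6. [x^2 = 1] √ both sides: 1 ≥ 0 gives two branches, so sqrt: x = 1 or -1.

Answer: x ∈ {-1, 1}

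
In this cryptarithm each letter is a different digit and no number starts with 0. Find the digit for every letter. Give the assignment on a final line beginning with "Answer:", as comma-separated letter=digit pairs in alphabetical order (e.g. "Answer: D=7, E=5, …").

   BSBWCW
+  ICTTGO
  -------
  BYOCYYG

Step 1. [col 1: W + O ≡ G (mod 10)] column 1 (W + O ≡ G (mod 10), carry-in 0) doesn't pin O yet; pick O=8 and continue, so O=8.
Step 2. [col 1: W + O ≡ G (mod 10)] column 1 (W + O ≡ G (mod 10), carry-in 0) doesn't pin W yet; pick W=5 and continue. So W=5.
Step 3. [col 1: W + O ≡ G (mod 10)] column 1 reads W+O+carry(0)=G with W=5, O=8; with digits 5,8 already taken and all letters distinct, the only value for G is 3 ⇒ G=3.
Step 4. [col 2: C + G ≡ Y (mod 10)] Y=0 is one option consistent with column 2 (C + G ≡ Y (mod 10), carry-in 1) — take it. So Y=0.
Step 5. [col 2: C + G ≡ Y (mod 10)] from column 2 (G=3, Y=0, carry-in 1, digits 0,3,5,8 already taken and all letters distinct): C must equal 6. So C=6.
Step 6. [col 3: W + T ≡ Y (mod 10)] column 3 reads W+T+carry(1)=Y with W=5, Y=0; with digits 0,3,5,6,8 already taken and all letters distinct, the only value for T is 4, so T=4.
Step 7. [col 4: B + T ≡ C (mod 10)] column 4: given T=4, C=6, carry-in 1, and digits 0,3,4,5,6,8 already taken and all letters distinct, B+T≡C (mod 10) forces B=1. So B=1.
Step 8. [col 5: S + C ≡ O (mod 10)] column 5: given C=6, O=8, carry-in 0, and digits 0,1,3,4,5,6,8 already taken and all letters distinct, S+C≡O (mod 10) forces S=2, so S=2.
Step 9. [col 6: B + I ≡ Y (mod 10)] column 6 reads B+I+carry(0)=Y with B=1, Y=0; with digits 0,1,2,3,4,5,6,8 already taken and all letters distinct, the only value for I is 9 ⇒ I=9.

Answer: B=1, C=6, G=3, I=9, O=8, S=2, T=4, W=5, Y=0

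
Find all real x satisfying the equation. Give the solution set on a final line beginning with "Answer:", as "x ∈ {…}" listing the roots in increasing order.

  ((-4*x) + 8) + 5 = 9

Step 1. [((-4*x) + 8) + 5 = 9] 5 comes off first (subtract 5). So sub: (-4*x) + 8 = 4.
Step 2. [(-4*x) + 8 = 4] the outer +8 inverts by subtracting 8, so sub: -4*x = -4.
Step 3. [-4*x = -4] LHS = -4·(…); ÷-4 both sides, so div: x = 1.

Answer: x ∈ {1}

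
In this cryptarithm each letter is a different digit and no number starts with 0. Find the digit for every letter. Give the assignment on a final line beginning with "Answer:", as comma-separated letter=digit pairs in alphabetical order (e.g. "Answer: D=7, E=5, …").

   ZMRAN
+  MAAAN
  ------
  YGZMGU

Step 1. [col 1: N + N ≡ U (mod 10)] no forcing yet in column 1 (carry-in 0); N=3 is free and consistent — try it. So N=3.
Step 2. [col 1: N + N ≡ U (mod 10)] column 1 reads N+N+carry(0)=U with N=3; with digits 3 already taken and all letters distinct, the only value for U is 6, so U=6.
Step 3. [Y] the sum has 6 digits but both addends have 5; that extra leading digit Y is the final carry, namely 1. So Y=1.
Step 4. [col 2: A + A ≡ G (mod 10)] no forcing yet in column 2 (carry-in 0); A=7 is free and consistent — try it, so A=7.
Step 5. [col 2: A + A ≡ G (mod 10)] from column 2 (A=7, carry-in 0, digits 1,3,6,7 already taken and all letters distinct): G must equal 4 ⇒ G=4.
Step 6. [col 3: R + A ≡ M (mod 10)] R=0 is one option consistent with column 3 (R + A ≡ M (mod 10), carry-in 1) — take it. So R=0.
Step 7. [col 3: R + A ≡ M (mod 10)] column 3: given R=0, A=7, carry-in 1, and digits 0,1,3,4,6,7 already taken and all letters distinct, R+A≡M (mod 10) forces M=8. So M=8.
Step 8. [col 4: M + A ≡ Z (mod 10)] from column 4 (M=8, A=7, carry-in 0, digits 0,1,3,4,6,7,8 already taken and all letters distinct): Z must equal 5, so Z=5.

Answer: A=7, G=4, M=8, N=3, R=0, U=6, Y=1, Z=5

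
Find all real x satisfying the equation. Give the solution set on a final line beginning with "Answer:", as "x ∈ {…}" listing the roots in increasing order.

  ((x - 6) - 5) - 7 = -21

Step 1. [((x - 6) - 5) - 7 = -21] 7 comes off first (add 7) ⇒ sub: (x - 6) - 5 = -14.
Step 2. [(x - 6) - 5 = -14] the outer -5 inverts by adding 5, so sub: x - 6 = -9.
Step 3. [x - 6 = -9] the outer -6 inverts by adding 6 ⇒ sub: x = -3.

Answer: x ∈ {-3}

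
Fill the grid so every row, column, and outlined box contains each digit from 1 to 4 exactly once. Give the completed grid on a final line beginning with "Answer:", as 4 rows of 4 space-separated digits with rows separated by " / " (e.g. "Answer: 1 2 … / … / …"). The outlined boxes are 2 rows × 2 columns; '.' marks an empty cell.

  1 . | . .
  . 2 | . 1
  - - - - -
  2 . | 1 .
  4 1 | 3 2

Step 1. [r1c2∈{3,4}] 4 has one home in col 2: r1c2, so r1c2=4.
Step 2. [r2c1∈{3}] nothing but 3 survives at r2c1. So r2c1=3.
Step 3. [r3c2∈{3}] only 3 remains possible at r3c2, so r3c2=3.
Step 4. [r2c3∈{4}] r2c3's peers cover all but 4. So r2c3=4.
Step 5. [r1c4∈{3}] r1c4 has the single candidate 3. So r1c4=3.
Step 6. [r1c3∈{2}] r1c3 is down to just 2 ⇒ r1c3=2.
Step 7. [r3c4∈{4}] r3c4 is down to just 4, so r3c4=4.

Answer: 1 4 2 3 / 3 2 4 1 / 2 3 1 4 / 4 1 3 2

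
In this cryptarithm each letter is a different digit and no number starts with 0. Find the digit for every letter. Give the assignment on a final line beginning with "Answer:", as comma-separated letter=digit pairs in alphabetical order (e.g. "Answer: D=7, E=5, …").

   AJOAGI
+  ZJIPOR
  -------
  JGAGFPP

Step 1. [col 1: I + R ≡ P (mod 10)] column 1 (I + R ≡ P (mod 10), carry-in 0) doesn't pin I yet; pick I=6 and continue ⇒ I=6.
Step 2. [col 1: I + R ≡ P (mod 10)] no forcing yet in column 1 (carry-in 0); R=9 is free and consistent — try it, so R=9.
Step 3. [col 1: I + R ≡ P (mod 10)] column 1 reads I+R+carry(0)=P with I=6, R=9; with digits 6,9 already taken and all letters distinct, the only value for P is 5. So P=5.
Step 4. [col 2: G + O ≡ P (mod 10)] no forcing yet in column 2 (carry-in 1); G=0 is free and consistent — try it ⇒ G=0.
Step 5. [J] J is the leading digit of a 7-digit sum of two 6-digit numbers; the final carry is exactly 1. So J=1.
Step 6. [col 2: G + O ≡ P (mod 10)] in column 2 we have G+O≡P with carry-in 1; given G=0, P=5 and digits 0,1,5,6,9 already taken and all letters distinct, that pins O to 4. So O=4.
Step 7. [col 3: A + P ≡ F (mod 10)] several values work for A in column 3 (A + P ≡ F (mod 10), carry-in 0); try A=3. So A=3.
Step 8. [col 3: A + P ≡ F (mod 10)] in column 3 we have A+P≡F with carry-in 0; given A=3, P=5 and digits 0,1,3,4,5,6,9 already taken and all letters distinct, that pins F to 8. So F=8.
Step 9. [col 6: A + Z ≡ G (mod 10)] from column 6 (A=3, G=0, carry-in 0, digits 0,1,3,4,5,6,8,9 already taken and all letters distinct): Z must equal 7, so Z=7.

Answer: A=3, F=8, G=0, I=6, J=1, O=4, P=5, R=9, Z=7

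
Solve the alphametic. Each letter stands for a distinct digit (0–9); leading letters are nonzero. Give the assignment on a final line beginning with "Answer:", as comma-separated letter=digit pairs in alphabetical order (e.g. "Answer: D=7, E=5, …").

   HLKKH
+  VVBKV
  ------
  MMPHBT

Step 1. [col 1: H + V ≡ T (mod 10)] H=3 is one option consistent with column 1 (H + V ≡ T (mod 10), carry-in 0) — take it. So H=3.
Step 2. [M] the sum has 6 digits but both addends have 5; that extra leading digit M is the final carry, namely 1. So M=1.
Step 3. [col 1: H + V ≡ T (mod 10)] no forcing yet in column 1 (carry-in 0); T=0 is free and consistent — try it. So T=0.
Step 4. [col 1: H + V ≡ T (mod 10)] from column 1 (H=3, T=0, carry-in 0, digits 0,1,3 already taken and all letters distinct): V must equal 7 ⇒ V=7.
Step 5. [col 2: K + K ≡ B (mod 10)] column 2 (K + K ≡ B (mod 10), carry-in 1) doesn't pin K yet; pick K=4 and continue ⇒ K=4.
Step 6. [col 2: K + K ≡ B (mod 10)] in column 2 we have K+K≡B with carry-in 1; given K=4 and digits 0,1,3,4,7 already taken and all letters distinct, that pins B to 9. So B=9.
Step 7. [col 4: L + V ≡ P (mod 10)] from column 4 (V=7, carry-in 1, digits 0,1,3,4,7,9 already taken and all letters distinct): P must equal 6. So P=6.
Step 8. [col 4: L + V ≡ P (mod 10)] column 4: given V=7, P=6, carry-in 1, and digits 0,1,3,4,6,7,9 already taken and all letters distinct, L+V≡P (mod 10) forces L=8, so L=8.

Answer: B=9, H=3, K=4, L=8, M=1, P=6, T=0, V=7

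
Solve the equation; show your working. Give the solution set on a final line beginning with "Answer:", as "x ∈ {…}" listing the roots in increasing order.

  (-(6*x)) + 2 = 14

Step 1. [(-(6*x)) + 2 = 14] subtract 2: x sits inside (… + 2) ⇒ sub: -(6*x) = 12.
Step 2. [-(6*x) = 12] LHS negated; negate both sides ⇒ neg: 6*x = -12.
Step 3. [6*x = -12] 6·(inner) — divide through by 6 ⇒ div: x = -2.

Answer: x ∈ {-2}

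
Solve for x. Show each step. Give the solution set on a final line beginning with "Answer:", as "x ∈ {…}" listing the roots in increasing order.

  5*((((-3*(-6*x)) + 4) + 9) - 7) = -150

Step 1. [5*((((-3*(-6*x)) + 4) + 9) - 7) = -150] divide by the outer 5 ⇒ div: (((-3*(-6*x)) + 4) + 9) - 7 = -30.
Step 2. [(((-3*(-6*x)) + 4) + 9) - 7 = -30] -7 is outermost — add 7 both sides. So sub: ((-3*(-6*x)) + 4) + 9 = -23.
Step 3. [((-3*(-6*x)) + 4) + 9 = -23] +9 is outermost — subtract 9 both sides ⇒ sub: (-3*(-6*x)) + 4 = -32.
Step 4. [(-3*(-6*x)) + 4 = -32] subtract 4: x sits inside (… + 4) ⇒ sub: -3*(-6*x) = -36.
Step 5. [-3*(-6*x) = -36] leading coefficient -3: divide by -3. So div: -6*x = 12.
Step 6. [-6*x = 12] LHS = -6·(…); ÷-6 both sides. So div: x = -2.

Answer: x ∈ {-2}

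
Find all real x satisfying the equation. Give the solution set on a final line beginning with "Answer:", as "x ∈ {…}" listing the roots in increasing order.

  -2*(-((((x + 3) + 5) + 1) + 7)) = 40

Step 1. [-2*(-((((x + 3) + 5) + 1) + 7)) = 40] divide by the outer -2 ⇒ div: -((((x + 3) + 5) + 1) + 7) = -20.
Step 2. [-((((x + 3) + 5) + 1) + 7) = -20] flip signs both sides ⇒ neg: (((x + 3) + 5) + 1) + 7 = 20.
Step 3. [(((x + 3) + 5) + 1) + 7 = 20] peel the +7: subtract 7 from each side. So sub: ((x + 3) + 5) + 1 = 13.
Step 4. [((x + 3) + 5) + 1 = 13] peel the +1: subtract 1 from each side. So sub: (x + 3) + 5 = 12.
Step 5. [(x + 3) + 5 = 12] subtract 5: x sits inside (… + 5) ⇒ sub: x + 3 = 7.
Step 6. [x + 3 = 7] +3 is outermost — subtract 3 both sides, so sub: x = 4.

Answer: x ∈ {4}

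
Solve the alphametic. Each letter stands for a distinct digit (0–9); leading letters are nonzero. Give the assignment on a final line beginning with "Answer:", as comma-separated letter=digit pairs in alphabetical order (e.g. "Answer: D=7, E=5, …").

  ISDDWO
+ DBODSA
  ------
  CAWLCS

Step 1. [col 1: O + A ≡ S (mod 10)] several values work for O in column 1 (O + A ≡ S (mod 10), carry-in 0); try O=2 ⇒ O=2.
Step 2. [col 1: O + A ≡ S (mod 10)] no forcing yet in column 1 (carry-in 0); S=1 is free and consistent — try it ⇒ S=1.
Step 3. [col 1: O + A ≡ S (mod 10)] column 1 reads O+A+carry(0)=S with O=2, S=1; with digits 1,2 already taken and all letters distinct, the only value for A is 9. So A=9.
Step 4. [col 2: W + S ≡ C (mod 10)] no forcing yet in column 2 (carry-in 1); C=7 is free and consistent — try it. So C=7.
Step 5. [col 2: W + S ≡ C (mod 10)] column 2: given S=1, C=7, carry-in 1, and digits 1,2,7,9 already taken and all letters distinct, W+S≡C (mod 10) forces W=5. So W=5.
Step 6. [col 3: D + D ≡ L (mod 10)] L=6 is one option consistent with column 3 (D + D ≡ L (mod 10), carry-in 0) — take it. So L=6.
Step 7. [col 3: D + D ≡ L (mod 10)] column 3 (D + D ≡ L (mod 10), carry-in 0) doesn't pin D yet; pick D=3 and continue. So D=3.
Step 8. [col 5: S + B ≡ A (mod 10)] column 5: given S=1, A=9, carry-in 0, and digits 1,2,3,5,6,7,9 already taken and all letters distinct, S+B≡A (mod 10) forces B=8. So B=8.
Step 9. [col 6: I + D ≡ C (mod 10)] in column 6 we have I+D≡C with carry-in 0; given D=3, C=7 and digits 1,2,3,5,6,7,8,9 already taken and all letters distinct, that pins I to 4 ⇒ I=4.

Answer: A=9, B=8, C=7, D=3, I=4, L=6, O=2, S=1, W=5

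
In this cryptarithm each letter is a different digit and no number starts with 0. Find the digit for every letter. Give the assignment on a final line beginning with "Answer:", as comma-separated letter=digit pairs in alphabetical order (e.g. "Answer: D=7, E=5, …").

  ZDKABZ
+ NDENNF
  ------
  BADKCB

Step 1. [col 1: Z + F ≡ B (mod 10)] F=4 is one option consistent with column 1 (Z + F ≡ B (mod 10), carry-in 0) — take it, so F=4.
Step 2. [col 1: Z + F ≡ B (mod 10)] no forcing yet in column 1 (carry-in 0); Z=5 is free and consistent — try it ⇒ Z=5.
Step 3. [col 1: Z + F ≡ B (mod 10)] column 1: given Z=5, F=4, carry-in 0, and digits 4,5 already taken and all letters distinct, Z+F≡B (mod 10) forces B=9. So B=9.
Step 4. [col 2: B + N ≡ C (mod 10)] several values work for C in column 2 (B + N ≡ C (mod 10), carry-in 0); try C=2, so C=2.
Step 5. [col 2: B + N ≡ C (mod 10)] column 2 reads B+N+carry(0)=C with B=9, C=2; with digits 2,4,5,9 already taken and all letters distinct, the only value for N is 3, so N=3.
Step 6. [col 3: A + N ≡ K (mod 10)] no forcing yet in column 3 (carry-in 1); K=0 is free and consistent — try it, so K=0.
Step 7. [col 3: A + N ≡ K (mod 10)] in column 3 we have A+N≡K with carry-in 1; given N=3, K=0 and digits 0,2,3,4,5,9 already taken and all letters distinct, that pins A to 6 ⇒ A=6.
Step 8. [col 4: K + E ≡ D (mod 10)] from column 4 (K=0, carry-in 1, digits 0,2,3,4,5,6,9 already taken and all letters distinct): D must equal 8. So D=8.
Step 9. [col 4: K + E ≡ D (mod 10)] from column 4 (K=0, D=8, carry-in 1, digits 0,2,3,4,5,6,8,9 already taken and all letters distinct): E must equal 7, so E=7.

Answer: A=6, B=9, C=2, D=8, E=7, F=4, K=0, N=3, Z=5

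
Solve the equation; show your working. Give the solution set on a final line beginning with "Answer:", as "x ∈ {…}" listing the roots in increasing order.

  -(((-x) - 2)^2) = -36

Step 1. [-(((-x) - 2)^2) = -36] LHS negated; negate both sides ⇒ neg: ((-x) - 2)^2 = 36.
Step 2. [((-x) - 2)^2 = 36] √ both sides: 36 ≥ 0 gives two branches ⇒ sqrt: (-x) - 2 = 6 or -6.
Step 3. [(-x) - 2 = 6 or -6] 2 comes off first (add 2) ⇒ sub: -x = 8 or -4.
Step 4. [-x = 8 or -4] LHS negated; negate both sides ⇒ neg: x = -8 or 4.

Answer: x ∈ {-8, 4}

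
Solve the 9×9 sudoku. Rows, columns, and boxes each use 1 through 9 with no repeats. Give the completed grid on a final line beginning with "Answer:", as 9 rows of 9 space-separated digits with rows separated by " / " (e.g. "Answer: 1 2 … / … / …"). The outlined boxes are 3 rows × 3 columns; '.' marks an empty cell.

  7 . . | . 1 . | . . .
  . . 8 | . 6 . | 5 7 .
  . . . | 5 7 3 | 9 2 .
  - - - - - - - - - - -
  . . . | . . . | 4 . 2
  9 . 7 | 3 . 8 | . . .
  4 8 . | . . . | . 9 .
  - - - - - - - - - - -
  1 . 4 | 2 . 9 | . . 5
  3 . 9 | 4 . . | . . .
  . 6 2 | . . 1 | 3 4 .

Step 1. [r3c9∈{1,4,6,8}] across row 3, 8 lands solely at r3c9 ⇒ r3c9=8.
Step 2. [r1c7∈{6}] r1c7 is down to just 6. So r1c7=6.
Step 3. [r5c7∈{1}] r5c7's peers cover all but 1. So r5c7=1.
Step 4. [r8c6∈{5,6,7}] r8c6 is the only open cell in box 8 admitting 6 ⇒ r8c6=6.
Step 5. [r1c8∈{3}] only 3 remains possible at r1c8, so r1c8=3.
Step 6. [r6c7∈{7}] r6c7 has the single candidate 7. So r6c7=7.
Step 7. [r2c2∈{1,2,3,4,9}] row 2 places 3 nowhere but r2c2. So r2c2=3.
Step 8. [r7c7∈{8}] r7c7's peers cover all but 8. So r7c7=8.
Step 9. [r1c2∈{2,4,5,9}] across col 2, 9 lands solely at r1c2. So r1c2=9.
Step 10. [r4c3∈{1,3,5,6}] across row 4, 3 lands solely at r4c3, so r4c3=3.
Step 11. [r9c4∈{7,8}] 7 has one home in box 8: r9c4 ⇒ r9c4=7.
Step 12. [r1c6∈{2,4}] row 1 places 2 nowhere but r1c6. So r1c6=2.
Step 13. [r6c6∈{5}] r6c6 is down to just 5. So r6c6=5.
Step 14. [r5c9∈{6}] r5c9 is down to just 6. So r5c9=6.
Step 15. [r8c9∈{1,7}] col 9 places 7 nowhere but r8c9 ⇒ r8c9=7.
Step 16. [r8c2∈{5}] r8c2 has the single candidate 5 ⇒ r8c2=5.
Step 17. [r4c2∈{1}] only 1 remains possible at r4c2. So r4c2=1.
Step 18. [r6c3∈{6}] nothing but 6 survives at r6c3 ⇒ r6c3=6.
Step 19. [r5c8∈{5}] r5c8 has the single candidate 5 ⇒ r5c8=5.
Step 20. [r4c5∈{9}] only 9 remains possible at r4c5 ⇒ r4c5=9.
Step 21. [r9c5∈{5,8}] r9c5 is the only open cell in row 9 admitting 5, so r9c5=5.
Step 22. [r5c2∈{2}] nothing but 2 survives at r5c2, so r5c2=2.
Step 23. [r2c9∈{1,4}] across row 2, 1 lands solely at r2c9, so r2c9=1.
Step 24. [r1c3∈{5}] nothing but 5 survives at r1c3 ⇒ r1c3=5.
Step 25. [r9c9∈{9}] r9c9 is down to just 9. So r9c9=9.
Step 26. [r2c6∈{4}] r2c6 is down to just 4, so r2c6=4.
Step 27. [r7c5∈{3}] r7c5 has the single candidate 3. So r7c5=3.
Step 28. [r6c4∈{1}] nothing but 1 survives at r6c4, so r6c4=1.
Step 29. [r4c6∈{7}] r4c6 has the single candidate 7, so r4c6=7.
Step 30. [r3c2∈{4}] only 4 remains possible at r3c2. So r3c2=4.
Step 31. [r8c8∈{1}] only 1 remains possible at r8c8 ⇒ r8c8=1.
Step 32. [r7c2∈{7}] nothing but 7 survives at r7c2. So r7c2=7.
Step 33. [r3c1∈{6}] nothing but 6 survives at r3c1, so r3c1=6.
Step 34. [r7c8∈{6}] r7c8 has the single candidate 6. So r7c8=6.
Step 35. [r8c7∈{2}] nothing but 2 survives at r8c7. So r8c7=2.
Step 36. [r1c9∈{4}] r1c9's peers cover all but 4, so r1c9=4.
Step 37. [r2c4∈{9}] only 9 remains possible at r2c4, so r2c4=9.
Step 38. [r2c1∈{2}] r2c1's peers cover all but 2. So r2c1=2.
Step 39. [r1c4∈{8}] only 8 remains possible at r1c4 ⇒ r1c4=8.
Step 40. [r6c5∈{2}] nothing but 2 survives at r6c5 ⇒ r6c5=2.
Step 41. [r8c5∈{8}] nothing but 8 survives at r8c5, so r8c5=8.
Step 42. [r3c3∈{1}] r3c3's peers cover all but 1, so r3c3=1.
Step 43. [r6c9∈{3}] r6c9 has the single candidate 3 ⇒ r6c9=3.
Step 44. [r4c8∈{8}] r4c8 is down to just 8, so r4c8=8.
Step 45. [r4c1∈{5}] only 5 remains possible at r4c1 ⇒ r4c1=5.
Step 46. [r4c4∈{6}] nothing but 6 survives at r4c4 ⇒ r4c4=6.
Step 47. [r5c5∈{4}] r5c5 has the single candidate 4. So r5c5=4.
Step 48. [r9c1∈{8}] r9c1's peers cover all but 8 ⇒ r9c1=8.

Answer: 7 9 5 8 1 2 6 3 4 / 2 3 8 9 6 4 5 7 1 / 6 4 1 5 7 3 9 2 8 / 5 1 3 6 9 7 4 8 2 / 9 2 7 3 4 8 1 5 6 / 4 8 6 1 2 5 7 9 3 / 1 7 4 2 3 9 8 6 5 / 3 5 9 4 8 6 2 1 7 / 8 6 2 7 5 1 3 4 9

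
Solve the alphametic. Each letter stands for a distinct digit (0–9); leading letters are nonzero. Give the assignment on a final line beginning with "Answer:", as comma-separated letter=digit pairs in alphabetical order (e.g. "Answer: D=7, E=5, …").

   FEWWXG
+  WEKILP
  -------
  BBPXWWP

Step 1. [B] adding two 6-digit numbers gives at most 6+1 digits, and here it does — B is that final carry and must be 1 ⇒ B=1.
Step 2. [col 1: G + P ≡ P (mod 10)] from column 1 (nothing yet, carry-in 0, digits 1 already taken and all letters distinct): G must equal 0 ⇒ G=0.
Step 3. [col 1: G + P ≡ P (mod 10)] column 1 (G + P ≡ P (mod 10), carry-in 0) doesn't pin P yet; pick P=2 and continue, so P=2.
Step 4. [col 2: X + L ≡ W (mod 10)] several values work for L in column 2 (X + L ≡ W (mod 10), carry-in 0); try L=5. So L=5.
Step 5. [col 2: X + L ≡ W (mod 10)] W=3 is one option consistent with column 2 (X + L ≡ W (mod 10), carry-in 0) — take it, so W=3.
Step 6. [col 2: X + L ≡ W (mod 10)] in column 2 we have X+L≡W with carry-in 0; given L=5, W=3 and digits 0,1,2,3,5 already taken and all letters distinct, that pins X to 8. So X=8.
Step 7. [col 3: W + I ≡ W (mod 10)] column 3: given W=3, carry-in 1, and digits 0,1,2,3,5,8 already taken and all letters distinct, W+I≡W (mod 10) forces I=9. So I=9.
Step 8. [col 4: W + K ≡ X (mod 10)] from column 4 (W=3, X=8, carry-in 1, digits 0,1,2,3,5,8,9 already taken and all letters distinct): K must equal 4 ⇒ K=4.
Step 9. [col 5: E + E ≡ P (mod 10)] column 5 reads E+E+carry(0)=P with P=2; with digits 0,1,2,3,4,5,8,9 already taken and all letters distinct, the only value for E is 6. So E=6.
Step 10. [col 6: F + W ≡ B (mod 10)] in column 6 we have F+W≡B with carry-in 1; given W=3, B=1 and digits 0,1,2,3,4,5,6,8,9 already taken and all letters distinct, that pins F to 7, so F=7.

Answer: B=1, E=6, F=7, G=0, I=9, K=4, L=5, P=2, W=3, X=8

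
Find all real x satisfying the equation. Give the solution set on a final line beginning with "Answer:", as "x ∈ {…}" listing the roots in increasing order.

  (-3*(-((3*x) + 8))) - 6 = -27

Step 1. [(-3*(-((3*x) + 8))) - 6 = -27] common factor -3 (LHS and -27) — divide through ⇒ factor: (-((3*x) + 8)) + 2 = 9.
Step 2. [(-((3*x) + 8)) + 2 = 9] the outer +2 inverts by subtracting 2 ⇒ sub: -((3*x) + 8) = 7.
Step 3. [-((3*x) + 8) = 7] leading − — multiply by −1. So neg: (3*x) + 8 = -7.
Step 4. [(3*x) + 8 = -7] +8 is outermost — subtract 8 both sides ⇒ sub: 3*x = -15.
Step 5. [3*x = -15] divide by the outer 3, so div: x = -5.

Answer: x ∈ {-5}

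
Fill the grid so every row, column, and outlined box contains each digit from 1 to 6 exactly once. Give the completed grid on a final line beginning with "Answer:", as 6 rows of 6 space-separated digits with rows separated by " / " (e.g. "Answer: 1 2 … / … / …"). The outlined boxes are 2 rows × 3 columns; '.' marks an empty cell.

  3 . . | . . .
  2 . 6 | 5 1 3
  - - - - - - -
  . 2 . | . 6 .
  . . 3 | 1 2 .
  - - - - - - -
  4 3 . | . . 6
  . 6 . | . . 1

Step 1. [r1c5∈{4}] nothing but 4 survives at r1c5 ⇒ r1c5=4.
Step 2. [r6c1∈{5}] r6c1's peers cover all but 5. So r6c1=5.
Step 3. [r3c3∈{1,4,5}] col 3 places 4 nowhere but r3c3, so r3c3=4.
Step 4. [r5c4∈{2}] r5c4 is down to just 2, so r5c4=2.
Step 5. [r1c2∈{1,5}] 1 has one home in col 2: r1c2, so r1c2=1.
Step 6. [r6c4∈{3,4}] across row 6, 4 lands solely at r6c4. So r6c4=4.
Step 7. [r4c2∈{5}] r4c2 is down to just 5 ⇒ r4c2=5.
Step 8. [r3c6∈{5}] r3c6's peers cover all but 5. So r3c6=5.
Step 9. [r3c1∈{1}] r3c1's peers cover all but 1 ⇒ r3c1=1.
Step 10. [r5c5∈{5}] r5c5 is down to just 5 ⇒ r5c5=5.
Step 11. [r2c2∈{4}] nothing but 4 survives at r2c2, so r2c2=4.
Step 12. [r4c1∈{6}] r4c1 is down to just 6 ⇒ r4c1=6.
Step 13. [r3c4∈{3}] r3c4 is down to just 3, so r3c4=3.
Step 14. [r6c3∈{2}] r6c3's peers cover all but 2, so r6c3=2.
Step 15. [r1c6∈{2}] only 2 remains possible at r1c6. So r1c6=2.
Step 16. [r6c5∈{3}] r6c5's peers cover all but 3, so r6c5=3.
Step 17. [r1c4∈{6}] only 6 remains possible at r1c4. So r1c4=6.
Step 18. [r4c6∈{4}] nothing but 4 survives at r4c6 ⇒ r4c6=4.
Step 19. [r1c3∈{5}] nothing but 5 survives at r1c3. So r1c3=5.
Step 20. [r5c3∈{1}] r5c3 has the single candidate 1. So r5c3=1.

Answer: 3 1 5 6 4 2 / 2 4 6 5 1 3 / 1 2 4 3 6 5 / 6 5 3 1 2 4 / 4 3 1 2 5 6 / 5 6 2 4 3 1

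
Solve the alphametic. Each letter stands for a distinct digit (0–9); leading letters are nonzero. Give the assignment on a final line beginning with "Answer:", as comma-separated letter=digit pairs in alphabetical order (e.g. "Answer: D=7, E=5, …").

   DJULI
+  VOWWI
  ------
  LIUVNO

Step 1. [col 1: I + I ≡ O (mod 10)] I=7 is one option consistent with column 1 (I + I ≡ O (mod 10), carry-in 0) — take it. So I=7.
Step 2. [col 1: I + I ≡ O (mod 10)] column 1: given I=7, carry-in 0, and digits 7 already taken and all letters distinct, I+I≡O (mod 10) forces O=4. So O=4.
Step 3. [col 2: L + W ≡ N (mod 10)] no forcing yet in column 2 (carry-in 1); W=3 is free and consistent — try it. So W=3.
Step 4. [col 2: L + W ≡ N (mod 10)] N=5 is one option consistent with column 2 (L + W ≡ N (mod 10), carry-in 1) — take it ⇒ N=5.
Step 5. [col 2: L + W ≡ N (mod 10)] column 2: given W=3, N=5, carry-in 1, and digits 3,4,5,7 already taken and all letters distinct, L+W≡N (mod 10) forces L=1. So L=1.
Step 6. [col 3: U + W ≡ V (mod 10)] several values work for V in column 3 (U + W ≡ V (mod 10), carry-in 0); try V=9. So V=9.
Step 7. [col 3: U + W ≡ V (mod 10)] from column 3 (W=3, V=9, carry-in 0, digits 1,3,4,5,7,9 already taken and all letters distinct): U must equal 6 ⇒ U=6.
Step 8. [col 4: J + O ≡ U (mod 10)] in column 4 we have J+O≡U with carry-in 0; given O=4, U=6 and digits 1,3,4,5,6,7,9 already taken and all letters distinct, that pins J to 2, so J=2.
Step 9. [col 5: D + V ≡ I (mod 10)] column 5: given V=9, I=7, carry-in 0, and digits 1,2,3,4,5,6,7,9 already taken and all letters distinct, D+V≡I (mod 10) forces D=8 ⇒ D=8.

Answer: D=8, I=7, J=2, L=1, N=5, O=4, U=6, V=9, W=3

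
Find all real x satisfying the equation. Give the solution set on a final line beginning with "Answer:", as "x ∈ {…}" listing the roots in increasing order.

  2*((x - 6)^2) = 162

Step 1. [2*((x - 6)^2) = 162] LHS = 2·(…); ÷2 both sides ⇒ div: (x - 6)^2 = 81.
Step 2. [(x - 6)^2 = 81] 81 ≥ 0, LHS is (·)² — take ±√. So sqrt: x - 6 = 9 or -9.
Step 3. [x - 6 = 9 or -9] peel the -6: add 6 from each side ⇒ sub: x = 15 or -3.

Answer: x ∈ {-3, 15}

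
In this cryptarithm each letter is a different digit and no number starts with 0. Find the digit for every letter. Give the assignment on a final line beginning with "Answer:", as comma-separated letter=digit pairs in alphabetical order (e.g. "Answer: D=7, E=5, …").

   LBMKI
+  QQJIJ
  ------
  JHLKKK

Step 1. [col 1: I + J ≡ K (mod 10)] K=0 is one option consistent with column 1 (I + J ≡ K (mod 10), carry-in 0) — take it ⇒ K=0.
Step 2. [col 1: I + J ≡ K (mod 10)] several values work for I in column 1 (I + J ≡ K (mod 10), carry-in 0); try I=9. So I=9.
Step 3. [col 1: I + J ≡ K (mod 10)] column 1 reads I+J+carry(0)=K with I=9, K=0; with digits 0,9 already taken and all letters distinct, the only value for J is 1 ⇒ J=1.
Step 4. [col 3: M + J ≡ K (mod 10)] column 3: given J=1, K=0, carry-in 1, and digits 0,1,9 already taken and all letters distinct, M+J≡K (mod 10) forces M=8 ⇒ M=8.
Step 5. [col 4: B + Q ≡ L (mod 10)] column 4 (B + Q ≡ L (mod 10), carry-in 1) doesn't pin L yet; pick L=4 and continue. So L=4.
Step 6. [col 4: B + Q ≡ L (mod 10)] column 4 (B + Q ≡ L (mod 10), carry-in 1) doesn't pin Q yet; pick Q=7 and continue, so Q=7.
Step 7. [col 4: B + Q ≡ L (mod 10)] in column 4 we have B+Q≡L with carry-in 1; given Q=7, L=4 and digits 0,1,4,7,8,9 already taken and all letters distinct, that pins B to 6 ⇒ B=6.
Step 8. [col 5: L + Q ≡ H (mod 10)] column 5: given L=4, Q=7, carry-in 1, and digits 0,1,4,6,7,8,9 already taken and all letters distinct, L+Q≡H (mod 10) forces H=2, so H=2.

Answer: B=6, H=2, I=9, J=1, K=0, L=4, M=8, Q=7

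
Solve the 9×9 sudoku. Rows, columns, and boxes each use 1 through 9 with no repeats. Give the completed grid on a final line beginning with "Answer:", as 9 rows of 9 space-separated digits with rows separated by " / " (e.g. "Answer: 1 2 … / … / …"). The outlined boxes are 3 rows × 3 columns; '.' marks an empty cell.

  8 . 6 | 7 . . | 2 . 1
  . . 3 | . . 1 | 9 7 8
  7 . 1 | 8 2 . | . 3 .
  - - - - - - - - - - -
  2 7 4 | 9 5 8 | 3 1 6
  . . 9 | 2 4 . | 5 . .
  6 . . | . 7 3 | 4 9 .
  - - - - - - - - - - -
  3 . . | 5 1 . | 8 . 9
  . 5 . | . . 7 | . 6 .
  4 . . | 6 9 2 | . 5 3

Step 1. [r2c4∈{4}] r2c4 is down to just 4, so r2c4=4.
Step 2. [r7c8∈{2,4}] r7c8 is the only open cell in col 8 admitting 2. So r7c8=2.
Step 3. [r5c1∈{1}] nothing but 1 survives at r5c1. So r5c1=1.
Step 4. [r6c2∈{8}] r6c2 is down to just 8 ⇒ r6c2=8.
Step 5. [r1c8∈{4}] r1c8's peers cover all but 4. So r1c8=4.
Step 6. [r9c3∈{7,8}] in row 9, 8 fits only at r9c3, so r9c3=8.
Step 7. [r1c2∈{9}] r1c2 is down to just 9 ⇒ r1c2=9.
Step 8. [r3c6∈{5,6,9}] r3c6 is the only open cell in row 3 admitting 9, so r3c6=9.
Step 9. [r8c5∈{3,8}] r8c5 is the only open cell in row 8 admitting 8, so r8c5=8.
Step 10. [r8c7∈{1}] r8c7's peers cover all but 1, so r8c7=1.
Step 11. [r2c1∈{5}] only 5 remains possible at r2c1. So r2c1=5.
Step 12. [r5c6∈{6}] r5c6's peers cover all but 6 ⇒ r5c6=6.
Step 13. [r9c7∈{7}] nothing but 7 survives at r9c7. So r9c7=7.
Step 14. [r6c4∈{1}] r6c4 is down to just 1, so r6c4=1.
Step 15. [r8c1∈{9}] r8c1's peers cover all but 9, so r8c1=9.
Step 16. [r9c2∈{1}] only 1 remains possible at r9c2, so r9c2=1.
Step 17. [r8c9∈{4}] only 4 remains possible at r8c9. So r8c9=4.
Step 18. [r3c7∈{6}] r3c7's peers cover all but 6 ⇒ r3c7=6.
Step 19. [r1c6∈{5}] r1c6's peers cover all but 5. So r1c6=5.
Step 20. [r8c3∈{2}] r8c3 has the single candidate 2 ⇒ r8c3=2.
Step 21. [r1c5∈{3}] r1c5's peers cover all but 3 ⇒ r1c5=3.
Step 22. [r7c6∈{4}] r7c6 has the single candidate 4. So r7c6=4.
Step 23. [r5c2∈{3}] r5c2's peers cover all but 3. So r5c2=3.
Step 24. [r2c5∈{6}] only 6 remains possible at r2c5. So r2c5=6.
Step 25. [r6c3∈{5}] r6c3's peers cover all but 5 ⇒ r6c3=5.
Step 26. [r3c2∈{4}] r3c2 is down to just 4 ⇒ r3c2=4.
Step 27. [r6c9∈{2}] r6c9 is down to just 2 ⇒ r6c9=2.
Step 28. [r5c9∈{7}] r5c9 has the single candidate 7 ⇒ r5c9=7.
Step 29. [r5c8∈{8}] only 8 remains possible at r5c8. So r5c8=8.
Step 30. [r3c9∈{5}] r3c9 has the single candidate 5 ⇒ r3c9=5.
Step 31. [r2c2∈{2}] r2c2 has the single candidate 2. So r2c2=2.
Step 32. [r8c4∈{3}] only 3 remains possible at r8c4. So r8c4=3.
Step 33. [r7c2∈{6}] only 6 remains possible at r7c2. So r7c2=6.
Step 34. [r7c3∈{7}] r7c3 has the single candidate 7 ⇒ r7c3=7.

Answer: 8 9 6 7 3 5 2 4 1 / 5 2 3 4 6 1 9 7 8 / 7 4 1 8 2 9 6 3 5 / 2 7 4 9 5 8 3 1 6 / 1 3 9 2 4 6 5 8 7 / 6 8 5 1 7 3 4 9 2 / 3 6 7 5 1 4 8 2 9 / 9 5 2 3 8 7 1 6 4 / 4 1 8 6 9 2 7 5 3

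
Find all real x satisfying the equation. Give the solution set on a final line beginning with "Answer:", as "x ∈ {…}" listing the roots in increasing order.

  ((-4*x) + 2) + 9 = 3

Step 1. [((-4*x) + 2) + 9 = 3] 9 comes off first (subtract 9) ⇒ sub: (-4*x) + 2 = -6.
Step 2. [(-4*x) + 2 = -6] subtract 2: x sits inside (… + 2) ⇒ sub: -4*x = -8.
Step 3. [-4*x = -8] leading coefficient -4: divide by -4, so div: x = 2.

Answer: x ∈ {2}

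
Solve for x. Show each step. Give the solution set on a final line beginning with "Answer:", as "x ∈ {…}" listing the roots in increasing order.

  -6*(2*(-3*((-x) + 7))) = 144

Step 1. [-6*(2*(-3*((-x) + 7))) = 144] -6 out front; divide by -6 ⇒ div: 2*(-3*((-x) + 7)) = -24.
Step 2. [2*(-3*((-x) + 7)) = -24] LHS = 2·(…); ÷2 both sides. So div: -3*((-x) + 7) = -12.
Step 3. [-3*((-x) + 7) = -12] -3·(inner) — divide through by -3. So div: (-x) + 7 = 4.
Step 4. [(-x) + 7 = 4] subtract 7: x sits inside (… + 7). So sub: -x = -3.
Step 5. [-x = -3] leading − — multiply by −1, so neg: x = 3.

Answer: x ∈ {3}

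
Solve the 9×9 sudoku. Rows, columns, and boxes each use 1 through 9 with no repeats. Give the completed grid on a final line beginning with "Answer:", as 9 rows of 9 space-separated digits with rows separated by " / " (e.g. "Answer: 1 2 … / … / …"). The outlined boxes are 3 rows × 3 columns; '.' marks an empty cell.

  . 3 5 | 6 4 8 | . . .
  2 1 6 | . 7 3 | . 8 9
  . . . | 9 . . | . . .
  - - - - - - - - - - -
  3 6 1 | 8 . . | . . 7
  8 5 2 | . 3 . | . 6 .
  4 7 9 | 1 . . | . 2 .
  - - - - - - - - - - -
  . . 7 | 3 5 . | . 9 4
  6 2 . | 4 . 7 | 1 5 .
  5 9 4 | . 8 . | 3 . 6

Step 1. [r2c7∈{4,5}] in row 2, 4 fits only at r2c7, so r2c7=4.
Step 2. [r7c7∈{2,8}] 2 has one home in box 9: r7c7. So r7c7=2.
Step 3. [r3c5∈{1,2}] r3c5 is the only open cell in col 5 admitting 1 ⇒ r3c5=1.
Step 4. [r3c6∈{2,5}] 2 has one home in box 2: r3c6. So r3c6=2.
Step 5. [r1c7∈{7}] r1c7 is down to just 7 ⇒ r1c7=7.
Step 6. [r6c9∈{3,5,8}] row 6 places 3 nowhere but r6c9 ⇒ r6c9=3.
Step 7. [r5c7∈{9}] only 9 remains possible at r5c7, so r5c7=9.
Step 8. [r4c6∈{4,5,9}] 9 has one home in col 6: r4c6, so r4c6=9.
Step 9. [r6c6∈{5,6}] 5 has one home in col 6: r6c6. So r6c6=5.
Step 10. [r7c2∈{8}] r7c2's peers cover all but 8. So r7c2=8.
Step 11. [r9c6∈{1}] r9c6 is down to just 1 ⇒ r9c6=1.
Step 12. [r1c9∈{1,2}] in row 1, 2 fits only at r1c9, so r1c9=2.
Step 13. [r3c9∈{5}] r3c9 is down to just 5. So r3c9=5.
Step 14. [r1c1∈{9}] only 9 remains possible at r1c1, so r1c1=9.
Step 15. [r3c1∈{7}] r3c1 is down to just 7 ⇒ r3c1=7.
Step 16. [r2c4∈{5}] r2c4's peers cover all but 5, so r2c4=5.
Step 17. [r3c7∈{6}] r3c7's peers cover all but 6 ⇒ r3c7=6.
Step 18. [r4c5∈{2}] nothing but 2 survives at r4c5. So r4c5=2.
Step 19. [r9c8∈{7}] only 7 remains possible at r9c8 ⇒ r9c8=7.
Step 20. [r8c9∈{8}] r8c9's peers cover all but 8 ⇒ r8c9=8.
Step 21. [r5c9∈{1}] nothing but 1 survives at r5c9, so r5c9=1.
Step 22. [r1c8∈{1}] nothing but 1 survives at r1c8. So r1c8=1.
Step 23. [r3c2∈{4}] nothing but 4 survives at r3c2 ⇒ r3c2=4.
Step 24. [r4c8∈{4}] r4c8 has the single candidate 4 ⇒ r4c8=4.
Step 25. [r8c5∈{9}] only 9 remains possible at r8c5, so r8c5=9.
Step 26. [r6c7∈{8}] r6c7 has the single candidate 8. So r6c7=8.
Step 27. [r7c1∈{1}] r7c1's peers cover all but 1, so r7c1=1.
Step 28. [r6c5∈{6}] only 6 remains possible at r6c5, so r6c5=6.
Step 29. [r9c4∈{2}] only 2 remains possible at r9c4 ⇒ r9c4=2.
Step 30. [r4c7∈{5}] r4c7 is down to just 5 ⇒ r4c7=5.
Step 31. [r8c3∈{3}] only 3 remains possible at r8c3, so r8c3=3.
Step 32. [r5c4∈{7}] nothing but 7 survives at r5c4. So r5c4=7.
Step 33. [r3c3∈{8}] r3c3 is down to just 8 ⇒ r3c3=8.
Step 34. [r3c8∈{3}] nothing but 3 survives at r3c8, so r3c8=3.
Step 35. [r5c6∈{4}] r5c6 is down to just 4, so r5c6=4.
Step 36. [r7c6∈{6}] r7c6's peers cover all but 6 ⇒ r7c6=6.

Answer: 9 3 5 6 4 8 7 1 2 / 2 1 6 5 7 3 4 8 9 / 7 4 8 9 1 2 6 3 5 / 3 6 1 8 2 9 5 4 7 / 8 5 2 7 3 4 9 6 1 / 4 7 9 1 6 5 8 2 3 / 1 8 7 3 5 6 2 9 4 / 6 2 3 4 9 7 1 5 8 / 5 9 4 2 8 1 3 7 6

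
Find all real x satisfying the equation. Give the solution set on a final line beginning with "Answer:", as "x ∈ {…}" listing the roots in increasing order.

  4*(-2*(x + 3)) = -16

Step 1. [4*(-2*(x + 3)) = -16] 4·(inner) — divide through by 4 ⇒ div: -2*(x + 3) = -4.
Step 2. [-2*(x + 3) = -4] -2 out front; divide by -2, so div: x + 3 = 2.
Step 3. [x + 3 = 2] 3 comes off first (subtract 3). So sub: x = -1.

Answer: x ∈ {-1}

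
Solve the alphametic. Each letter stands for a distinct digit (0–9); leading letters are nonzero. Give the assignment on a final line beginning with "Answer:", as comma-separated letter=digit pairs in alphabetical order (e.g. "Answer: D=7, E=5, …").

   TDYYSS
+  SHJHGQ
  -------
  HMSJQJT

Step 1. [col 1: S + Q ≡ T (mod 10)] no forcing yet in column 1 (carry-in 0); Q=2 is free and consistent — try it. So Q=2.
Step 2. [col 1: S + Q ≡ T (mod 10)] column 1 (S + Q ≡ T (mod 10), carry-in 0) doesn't pin T yet; pick T=8 and continue ⇒ T=8.
Step 3. [H] the sum has 7 digits but both addends have 6; that extra leading digit H is the final carry, namely 1 ⇒ H=1.
Step 4. [col 1: S + Q ≡ T (mod 10)] in column 1 we have S+Q≡T with carry-in 0; given Q=2, T=8 and digits 1,2,8 already taken and all letters distinct, that pins S to 6 ⇒ S=6.
Step 5. [col 2: S + G ≡ J (mod 10)] no forcing yet in column 2 (carry-in 0); J=3 is free and consistent — try it, so J=3.
Step 6. [col 2: S + G ≡ J (mod 10)] column 2: given S=6, J=3, carry-in 0, and digits 1,2,3,6,8 already taken and all letters distinct, S+G≡J (mod 10) forces G=7, so G=7.
Step 7. [col 3: Y + H ≡ Q (mod 10)] in column 3 we have Y+H≡Q with carry-in 1; given H=1, Q=2 and digits 1,2,3,6,7,8 already taken and all letters distinct, that pins Y to 0. So Y=0.
Step 8. [col 5: D + H ≡ S (mod 10)] column 5: given H=1, S=6, carry-in 0, and digits 0,1,2,3,6,7,8 already taken and all letters distinct, D+H≡S (mod 10) forces D=5, so D=5.
Step 9. [col 6: T + S ≡ M (mod 10)] column 6 reads T+S+carry(0)=M with T=8, S=6; with digits 0,1,2,3,5,6,7,8 already taken and all letters distinct, the only value for M is 4 ⇒ M=4.

Answer: D=5, G=7, H=1, J=3, M=4, Q=2, S=6, T=8, Y=0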